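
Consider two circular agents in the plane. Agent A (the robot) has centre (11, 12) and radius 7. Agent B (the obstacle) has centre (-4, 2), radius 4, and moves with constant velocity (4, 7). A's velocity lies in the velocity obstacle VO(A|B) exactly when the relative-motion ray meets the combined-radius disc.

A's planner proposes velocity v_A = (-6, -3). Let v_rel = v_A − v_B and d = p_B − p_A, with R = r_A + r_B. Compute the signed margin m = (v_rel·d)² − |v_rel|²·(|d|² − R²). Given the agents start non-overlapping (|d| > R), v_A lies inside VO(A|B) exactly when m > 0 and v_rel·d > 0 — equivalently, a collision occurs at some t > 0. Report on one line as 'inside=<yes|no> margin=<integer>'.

d = (-15, -10),  |d|² = 325;  R = 7+4 = 11,  c = 325−11² = 204
v_rel = (-10, -10),  |v_rel|² = 200;  v_rel·d = (-10)·(-15) + (-10)·(-10) = 250
200·t² − 500·t + 204 = 0  ⇒  m = 250² − 200·204 = 21700
m = 21700 > 0,  v_rel·d = 250 > 0  ⇒  inside

inside=yes margin=21700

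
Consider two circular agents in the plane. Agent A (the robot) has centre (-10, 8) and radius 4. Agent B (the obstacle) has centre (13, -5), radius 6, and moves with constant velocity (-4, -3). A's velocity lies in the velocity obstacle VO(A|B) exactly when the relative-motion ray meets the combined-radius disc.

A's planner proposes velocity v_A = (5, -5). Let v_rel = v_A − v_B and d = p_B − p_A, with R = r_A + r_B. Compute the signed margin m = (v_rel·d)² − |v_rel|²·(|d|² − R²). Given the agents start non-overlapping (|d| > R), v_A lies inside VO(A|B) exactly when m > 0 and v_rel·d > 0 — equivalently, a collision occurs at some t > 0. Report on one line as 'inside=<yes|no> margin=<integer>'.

d = (23, -13),  |d|² = 698;  R = 4+6 = 10,  c = 698−10² = 598
v_rel = (9, -2),  |v_rel|² = 85;  v_rel·d = (9)·(23) + (-2)·(-13) = 233
85·t² − 466·t + 598 = 0  ⇒  m = 233² − 85·598 = 3459
m = 3459 > 0,  v_rel·d = 233 > 0  ⇒  inside

inside=yes margin=3459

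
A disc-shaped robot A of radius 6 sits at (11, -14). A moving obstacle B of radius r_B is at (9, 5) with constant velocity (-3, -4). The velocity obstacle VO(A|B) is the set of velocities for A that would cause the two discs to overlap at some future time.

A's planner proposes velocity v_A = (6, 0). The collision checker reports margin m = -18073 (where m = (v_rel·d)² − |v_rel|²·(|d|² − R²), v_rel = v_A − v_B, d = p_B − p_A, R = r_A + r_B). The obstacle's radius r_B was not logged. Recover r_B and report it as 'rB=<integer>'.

m = -18073
d = (-2, 19);  v_rel = (9, 4),  |v_rel|² = 97
v_rel×d = (9)·(19) − (4)·(-2) = 179
since m = R²·97 − 179²:  R² = (32041 + -18073) / 97 = 144
R = √144 = 12  ⇒  r_B = 12 − 6 = 6

rB=6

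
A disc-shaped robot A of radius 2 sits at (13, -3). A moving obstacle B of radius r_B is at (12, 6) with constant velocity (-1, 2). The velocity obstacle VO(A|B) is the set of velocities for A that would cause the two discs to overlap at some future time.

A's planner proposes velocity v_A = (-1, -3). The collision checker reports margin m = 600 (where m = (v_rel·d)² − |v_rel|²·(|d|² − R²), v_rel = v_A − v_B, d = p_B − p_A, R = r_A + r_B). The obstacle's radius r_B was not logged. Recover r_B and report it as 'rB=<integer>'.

m = 600
d = (-1, 9);  v_rel = (0, -5),  |v_rel|² = 25
v_rel×d = (0)·(9) − (-5)·(-1) = -5
since m = R²·25 − (-5)²:  R² = (25 + 600) / 25 = 25
R = √25 = 5  ⇒  r_B = 5 − 2 = 3

rB=3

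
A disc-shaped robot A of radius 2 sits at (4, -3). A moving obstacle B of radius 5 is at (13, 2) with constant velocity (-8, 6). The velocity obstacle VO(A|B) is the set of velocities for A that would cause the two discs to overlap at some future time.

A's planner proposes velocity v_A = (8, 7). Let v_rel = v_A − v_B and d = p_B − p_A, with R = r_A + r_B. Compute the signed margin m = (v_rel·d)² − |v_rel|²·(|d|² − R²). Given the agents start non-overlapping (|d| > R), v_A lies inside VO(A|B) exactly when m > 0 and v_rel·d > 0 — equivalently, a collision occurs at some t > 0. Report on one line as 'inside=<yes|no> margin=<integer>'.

d = (9, 5),  |d|² = 106;  R = 2+5 = 7,  c = 106−7² = 57
v_rel = (16, 1),  |v_rel|² = 257;  v_rel·d = (16)·(9) + (1)·(5) = 149
257·t² − 298·t + 57 = 0  ⇒  m = 149² − 257·57 = 7552
m = 7552 > 0,  v_rel·d = 149 > 0  ⇒  inside

inside=yes margin=7552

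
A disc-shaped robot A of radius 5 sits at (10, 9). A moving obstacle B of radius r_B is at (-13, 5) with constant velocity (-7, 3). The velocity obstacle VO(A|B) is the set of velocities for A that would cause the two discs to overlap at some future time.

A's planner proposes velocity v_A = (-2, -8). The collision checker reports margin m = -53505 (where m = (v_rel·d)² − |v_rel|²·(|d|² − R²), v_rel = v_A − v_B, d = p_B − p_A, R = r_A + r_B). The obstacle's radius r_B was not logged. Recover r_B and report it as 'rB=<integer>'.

m = -53505
d = (-23, -4);  v_rel = (5, -11),  |v_rel|² = 146
v_rel×d = (5)·(-4) − (-11)·(-23) = -273
since m = R²·146 − (-273)²:  R² = (74529 + -53505) / 146 = 144
R = √144 = 12  ⇒  r_B = 12 − 5 = 7

rB=7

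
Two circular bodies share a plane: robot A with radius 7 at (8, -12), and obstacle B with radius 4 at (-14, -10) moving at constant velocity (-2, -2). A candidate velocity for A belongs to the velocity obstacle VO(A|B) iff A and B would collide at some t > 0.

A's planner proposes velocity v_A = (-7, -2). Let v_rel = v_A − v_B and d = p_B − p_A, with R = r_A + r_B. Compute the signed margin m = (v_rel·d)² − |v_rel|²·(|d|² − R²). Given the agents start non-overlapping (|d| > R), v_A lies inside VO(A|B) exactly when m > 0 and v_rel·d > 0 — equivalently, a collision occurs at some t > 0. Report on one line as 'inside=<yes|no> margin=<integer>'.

d = (-22, 2),  |d|² = 488;  R = 7+4 = 11,  c = 488−11² = 367
v_rel = (-5, 0),  |v_rel|² = 25;  v_rel·d = (-5)·(-22) + (0)·(2) = 110
25·t² − 220·t + 367 = 0  ⇒  m = 110² − 25·367 = 2925
m = 2925 > 0,  v_rel·d = 110 > 0  ⇒  inside

inside=yes margin=2925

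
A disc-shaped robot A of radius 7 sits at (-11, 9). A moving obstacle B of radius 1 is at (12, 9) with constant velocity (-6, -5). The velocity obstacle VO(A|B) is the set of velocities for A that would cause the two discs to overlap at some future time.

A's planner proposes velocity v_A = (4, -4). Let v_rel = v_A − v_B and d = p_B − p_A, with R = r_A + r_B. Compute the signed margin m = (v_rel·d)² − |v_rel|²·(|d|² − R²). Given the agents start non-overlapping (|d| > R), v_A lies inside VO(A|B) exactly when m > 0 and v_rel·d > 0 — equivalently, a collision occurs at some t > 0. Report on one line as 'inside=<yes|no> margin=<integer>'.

d = (23, 0),  |d|² = 529;  R = 7+1 = 8,  c = 529−8² = 465
v_rel = (10, 1),  |v_rel|² = 101;  v_rel·d = (10)·(23) + (1)·(0) = 230
101·t² − 460·t + 465 = 0  ⇒  m = 230² − 101·465 = 5935
m = 5935 > 0,  v_rel·d = 230 > 0  ⇒  inside

inside=yes margin=5935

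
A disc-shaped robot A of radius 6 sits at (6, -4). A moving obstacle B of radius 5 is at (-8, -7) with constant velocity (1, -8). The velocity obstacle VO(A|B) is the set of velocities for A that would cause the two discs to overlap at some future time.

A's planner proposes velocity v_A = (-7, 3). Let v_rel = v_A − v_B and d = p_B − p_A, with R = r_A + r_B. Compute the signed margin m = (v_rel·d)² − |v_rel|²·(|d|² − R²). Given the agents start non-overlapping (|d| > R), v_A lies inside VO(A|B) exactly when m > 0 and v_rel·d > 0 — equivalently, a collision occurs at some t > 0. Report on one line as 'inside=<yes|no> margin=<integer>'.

d = (-14, -3),  |d|² = 205;  R = 6+5 = 11,  c = 205−11² = 84
v_rel = (-8, 11),  |v_rel|² = 185;  v_rel·d = (-8)·(-14) + (11)·(-3) = 79
185·t² − 158·t + 84 = 0  ⇒  m = 79² − 185·84 = -9299
m = -9299 < 0,  v_rel·d = 79 > 0  ⇒  outside

inside=no margin=-9299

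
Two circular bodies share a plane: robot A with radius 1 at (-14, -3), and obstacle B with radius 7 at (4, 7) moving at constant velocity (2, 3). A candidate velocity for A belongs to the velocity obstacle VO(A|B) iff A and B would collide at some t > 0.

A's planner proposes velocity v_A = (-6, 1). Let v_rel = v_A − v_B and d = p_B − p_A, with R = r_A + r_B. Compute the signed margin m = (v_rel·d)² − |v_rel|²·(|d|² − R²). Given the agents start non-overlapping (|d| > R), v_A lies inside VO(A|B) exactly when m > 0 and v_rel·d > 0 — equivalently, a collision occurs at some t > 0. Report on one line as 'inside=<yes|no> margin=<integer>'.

d = (18, 10),  |d|² = 424;  R = 1+7 = 8,  c = 424−8² = 360
v_rel = (-8, -2),  |v_rel|² = 68;  v_rel·d = (-8)·(18) + (-2)·(10) = -164
68·t² + 328·t + 360 = 0  ⇒  m = (-164)² − 68·360 = 2416
m = 2416 > 0,  v_rel·d = -164 < 0  ⇒  outside

inside=no margin=2416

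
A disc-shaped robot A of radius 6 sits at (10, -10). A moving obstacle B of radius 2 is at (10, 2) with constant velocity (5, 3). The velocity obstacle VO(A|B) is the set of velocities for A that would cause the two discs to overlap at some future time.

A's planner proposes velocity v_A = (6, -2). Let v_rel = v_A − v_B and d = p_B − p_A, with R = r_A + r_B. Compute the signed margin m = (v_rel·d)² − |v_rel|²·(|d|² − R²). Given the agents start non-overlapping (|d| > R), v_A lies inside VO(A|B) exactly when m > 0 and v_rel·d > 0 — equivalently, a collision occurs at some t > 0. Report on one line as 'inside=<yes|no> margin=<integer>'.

d = (0, 12),  |d|² = 144;  R = 6+2 = 8,  c = 144−8² = 80
v_rel = (1, -5),  |v_rel|² = 26;  v_rel·d = (1)·(0) + (-5)·(12) = -60
26·t² + 120·t + 80 = 0  ⇒  m = (-60)² − 26·80 = 1520
m = 1520 > 0,  v_rel·d = -60 < 0  ⇒  outside

inside=no margin=1520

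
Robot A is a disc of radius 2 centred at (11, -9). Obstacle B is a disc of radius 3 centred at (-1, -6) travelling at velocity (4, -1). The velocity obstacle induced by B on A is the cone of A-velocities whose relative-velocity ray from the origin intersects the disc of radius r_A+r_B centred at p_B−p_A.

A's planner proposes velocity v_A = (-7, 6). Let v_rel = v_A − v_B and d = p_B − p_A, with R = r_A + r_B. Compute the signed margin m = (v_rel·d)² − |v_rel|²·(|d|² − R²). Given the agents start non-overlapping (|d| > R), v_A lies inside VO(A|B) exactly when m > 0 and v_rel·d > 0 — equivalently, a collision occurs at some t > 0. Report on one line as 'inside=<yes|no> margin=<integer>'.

d = (-12, 3),  |d|² = 153;  R = 2+3 = 5,  c = 153−5² = 128
v_rel = (-11, 7),  |v_rel|² = 170;  v_rel·d = (-11)·(-12) + (7)·(3) = 153
170·t² − 306·t + 128 = 0  ⇒  m = 153² − 170·128 = 1649
m = 1649 > 0,  v_rel·d = 153 > 0  ⇒  inside

inside=yes margin=1649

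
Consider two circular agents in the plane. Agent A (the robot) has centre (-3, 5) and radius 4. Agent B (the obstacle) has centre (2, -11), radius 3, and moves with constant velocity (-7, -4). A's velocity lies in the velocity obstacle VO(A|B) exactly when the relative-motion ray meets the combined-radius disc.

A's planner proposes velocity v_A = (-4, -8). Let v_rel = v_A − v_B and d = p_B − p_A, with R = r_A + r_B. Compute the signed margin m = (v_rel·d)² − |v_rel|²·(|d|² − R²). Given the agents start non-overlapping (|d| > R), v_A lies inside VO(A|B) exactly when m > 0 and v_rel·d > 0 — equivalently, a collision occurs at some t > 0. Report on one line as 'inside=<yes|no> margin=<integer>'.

d = (5, -16),  |d|² = 281;  R = 4+3 = 7,  c = 281−7² = 232
v_rel = (3, -4),  |v_rel|² = 25;  v_rel·d = (3)·(5) + (-4)·(-16) = 79
25·t² − 158·t + 232 = 0  ⇒  m = 79² − 25·232 = 441
m = 441 > 0,  v_rel·d = 79 > 0  ⇒  inside

inside=yes margin=441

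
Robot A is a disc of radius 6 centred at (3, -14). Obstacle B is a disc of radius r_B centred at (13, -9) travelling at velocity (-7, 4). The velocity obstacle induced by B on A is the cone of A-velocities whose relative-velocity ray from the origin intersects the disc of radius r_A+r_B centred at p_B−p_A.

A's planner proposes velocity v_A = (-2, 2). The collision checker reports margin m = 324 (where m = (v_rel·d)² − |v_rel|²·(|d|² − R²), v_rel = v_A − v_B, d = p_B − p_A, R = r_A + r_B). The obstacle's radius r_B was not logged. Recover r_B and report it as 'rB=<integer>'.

m = 324
d = (10, 5);  v_rel = (5, -2),  |v_rel|² = 29
v_rel×d = (5)·(5) − (-2)·(10) = 45
since m = R²·29 − 45²:  R² = (2025 + 324) / 29 = 81
R = √81 = 9  ⇒  r_B = 9 − 6 = 3

rB=3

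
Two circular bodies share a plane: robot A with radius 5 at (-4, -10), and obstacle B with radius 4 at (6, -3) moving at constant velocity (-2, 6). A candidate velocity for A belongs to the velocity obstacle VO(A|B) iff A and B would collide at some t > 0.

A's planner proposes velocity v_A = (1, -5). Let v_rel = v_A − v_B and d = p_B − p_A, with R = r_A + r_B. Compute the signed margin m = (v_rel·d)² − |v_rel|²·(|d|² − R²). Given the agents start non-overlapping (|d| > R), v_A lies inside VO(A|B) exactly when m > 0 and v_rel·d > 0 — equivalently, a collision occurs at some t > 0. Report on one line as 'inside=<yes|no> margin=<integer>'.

d = (10, 7),  |d|² = 149;  R = 5+4 = 9,  c = 149−9² = 68
v_rel = (3, -11),  |v_rel|² = 130;  v_rel·d = (3)·(10) + (-11)·(7) = -47
130·t² + 94·t + 68 = 0  ⇒  m = (-47)² − 130·68 = -6631
m = -6631 < 0,  v_rel·d = -47 < 0  ⇒  outside

inside=no margin=-6631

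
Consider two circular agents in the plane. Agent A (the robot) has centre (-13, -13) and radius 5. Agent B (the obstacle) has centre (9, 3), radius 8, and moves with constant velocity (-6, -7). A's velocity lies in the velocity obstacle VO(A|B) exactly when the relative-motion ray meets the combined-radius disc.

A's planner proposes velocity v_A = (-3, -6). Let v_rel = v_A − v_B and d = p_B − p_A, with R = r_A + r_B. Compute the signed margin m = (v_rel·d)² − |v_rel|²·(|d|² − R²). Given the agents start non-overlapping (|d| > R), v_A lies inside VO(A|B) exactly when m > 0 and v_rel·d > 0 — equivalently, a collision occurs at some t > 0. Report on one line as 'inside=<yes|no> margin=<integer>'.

d = (22, 16),  |d|² = 740;  R = 5+8 = 13,  c = 740−13² = 571
v_rel = (3, 1),  |v_rel|² = 10;  v_rel·d = (3)·(22) + (1)·(16) = 82
10·t² − 164·t + 571 = 0  ⇒  m = 82² − 10·571 = 1014
m = 1014 > 0,  v_rel·d = 82 > 0  ⇒  inside

inside=yes margin=1014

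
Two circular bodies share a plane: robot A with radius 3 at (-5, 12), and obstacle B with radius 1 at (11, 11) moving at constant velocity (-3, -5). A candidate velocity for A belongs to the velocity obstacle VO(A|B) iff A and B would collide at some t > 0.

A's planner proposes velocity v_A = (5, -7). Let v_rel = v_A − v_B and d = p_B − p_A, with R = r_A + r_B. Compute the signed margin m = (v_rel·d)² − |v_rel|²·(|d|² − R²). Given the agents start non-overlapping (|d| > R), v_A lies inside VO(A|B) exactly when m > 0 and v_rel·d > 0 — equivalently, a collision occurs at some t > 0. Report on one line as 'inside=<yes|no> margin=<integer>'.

d = (16, -1),  |d|² = 257;  R = 3+1 = 4,  c = 257−4² = 241
v_rel = (8, -2),  |v_rel|² = 68;  v_rel·d = (8)·(16) + (-2)·(-1) = 130
68·t² − 260·t + 241 = 0  ⇒  m = 130² − 68·241 = 512
m = 512 > 0,  v_rel·d = 130 > 0  ⇒  inside

inside=yes margin=512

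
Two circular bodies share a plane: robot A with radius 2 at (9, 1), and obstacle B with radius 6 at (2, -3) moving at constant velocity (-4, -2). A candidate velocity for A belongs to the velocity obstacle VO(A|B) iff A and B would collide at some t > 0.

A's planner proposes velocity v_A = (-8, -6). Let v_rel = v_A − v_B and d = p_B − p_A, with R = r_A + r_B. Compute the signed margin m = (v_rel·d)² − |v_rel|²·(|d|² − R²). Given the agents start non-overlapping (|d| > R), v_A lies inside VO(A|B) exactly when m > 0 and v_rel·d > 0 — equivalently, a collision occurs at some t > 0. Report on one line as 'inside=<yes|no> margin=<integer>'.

d = (-7, -4),  |d|² = 65;  R = 2+6 = 8,  c = 65−8² = 1
v_rel = (-4, -4),  |v_rel|² = 32;  v_rel·d = (-4)·(-7) + (-4)·(-4) = 44
32·t² − 88·t + 1 = 0  ⇒  m = 44² − 32·1 = 1904
m = 1904 > 0,  v_rel·d = 44 > 0  ⇒  inside

inside=yes margin=1904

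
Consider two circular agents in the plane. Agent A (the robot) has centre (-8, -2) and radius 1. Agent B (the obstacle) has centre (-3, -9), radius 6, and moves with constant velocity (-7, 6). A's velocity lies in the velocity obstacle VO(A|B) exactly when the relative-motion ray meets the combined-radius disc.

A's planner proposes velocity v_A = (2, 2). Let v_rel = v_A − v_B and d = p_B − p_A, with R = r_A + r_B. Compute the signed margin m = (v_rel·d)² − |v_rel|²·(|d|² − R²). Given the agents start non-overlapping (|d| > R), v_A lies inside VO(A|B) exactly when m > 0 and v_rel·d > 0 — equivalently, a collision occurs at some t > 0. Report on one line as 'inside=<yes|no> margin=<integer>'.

d = (5, -7),  |d|² = 74;  R = 1+6 = 7,  c = 74−7² = 25
v_rel = (9, -4),  |v_rel|² = 97;  v_rel·d = (9)·(5) + (-4)·(-7) = 73
97·t² − 146·t + 25 = 0  ⇒  m = 73² − 97·25 = 2904
m = 2904 > 0,  v_rel·d = 73 > 0  ⇒  inside

inside=yes margin=2904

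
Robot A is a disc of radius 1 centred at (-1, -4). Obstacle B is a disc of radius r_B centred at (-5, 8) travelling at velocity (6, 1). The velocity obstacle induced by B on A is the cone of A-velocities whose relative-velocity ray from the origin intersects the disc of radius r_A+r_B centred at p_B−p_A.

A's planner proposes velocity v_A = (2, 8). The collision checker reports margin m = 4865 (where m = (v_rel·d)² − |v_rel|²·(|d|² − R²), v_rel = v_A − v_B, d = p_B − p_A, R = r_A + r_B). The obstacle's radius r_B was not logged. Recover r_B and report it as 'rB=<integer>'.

m = 4865
d = (-4, 12);  v_rel = (-4, 7),  |v_rel|² = 65
v_rel×d = (-4)·(12) − (7)·(-4) = -20
since m = R²·65 − (-20)²:  R² = (400 + 4865) / 65 = 81
R = √81 = 9  ⇒  r_B = 9 − 1 = 8

rB=8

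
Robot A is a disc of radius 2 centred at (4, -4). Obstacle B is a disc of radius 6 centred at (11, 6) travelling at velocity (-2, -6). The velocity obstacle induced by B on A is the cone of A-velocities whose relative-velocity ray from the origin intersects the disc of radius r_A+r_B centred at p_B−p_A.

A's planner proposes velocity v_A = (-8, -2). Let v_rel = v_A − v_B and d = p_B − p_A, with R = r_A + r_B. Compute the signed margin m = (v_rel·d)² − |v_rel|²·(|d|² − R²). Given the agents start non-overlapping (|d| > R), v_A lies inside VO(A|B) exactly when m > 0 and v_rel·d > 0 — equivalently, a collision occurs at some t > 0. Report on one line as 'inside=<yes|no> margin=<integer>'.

d = (7, 10),  |d|² = 149;  R = 2+6 = 8,  c = 149−8² = 85
v_rel = (-6, 4),  |v_rel|² = 52;  v_rel·d = (-6)·(7) + (4)·(10) = -2
52·t² + 4·t + 85 = 0  ⇒  m = (-2)² − 52·85 = -4416
m = -4416 < 0,  v_rel·d = -2 < 0  ⇒  outside

inside=no margin=-4416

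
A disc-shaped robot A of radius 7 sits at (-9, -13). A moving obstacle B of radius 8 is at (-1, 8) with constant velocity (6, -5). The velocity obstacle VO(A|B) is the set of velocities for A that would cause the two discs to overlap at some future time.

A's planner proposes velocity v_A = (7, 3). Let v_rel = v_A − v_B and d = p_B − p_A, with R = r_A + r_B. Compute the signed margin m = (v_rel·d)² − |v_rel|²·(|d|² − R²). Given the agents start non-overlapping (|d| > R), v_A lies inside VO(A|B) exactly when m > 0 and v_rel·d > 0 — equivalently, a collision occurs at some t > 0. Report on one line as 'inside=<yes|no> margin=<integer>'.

d = (8, 21),  |d|² = 505;  R = 7+8 = 15,  c = 505−15² = 280
v_rel = (1, 8),  |v_rel|² = 65;  v_rel·d = (1)·(8) + (8)·(21) = 176
65·t² − 352·t + 280 = 0  ⇒  m = 176² − 65·280 = 12776
m = 12776 > 0,  v_rel·d = 176 > 0  ⇒  inside

inside=yes margin=12776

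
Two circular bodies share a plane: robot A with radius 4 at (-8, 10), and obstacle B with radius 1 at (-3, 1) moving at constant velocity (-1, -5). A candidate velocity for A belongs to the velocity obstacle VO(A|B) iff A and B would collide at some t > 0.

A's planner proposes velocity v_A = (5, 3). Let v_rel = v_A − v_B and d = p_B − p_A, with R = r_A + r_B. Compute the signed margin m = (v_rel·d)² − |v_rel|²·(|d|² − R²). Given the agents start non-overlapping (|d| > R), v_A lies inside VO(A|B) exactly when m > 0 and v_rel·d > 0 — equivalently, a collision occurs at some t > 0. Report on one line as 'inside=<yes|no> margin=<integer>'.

d = (5, -9),  |d|² = 106;  R = 4+1 = 5,  c = 106−5² = 81
v_rel = (6, 8),  |v_rel|² = 100;  v_rel·d = (6)·(5) + (8)·(-9) = -42
100·t² + 84·t + 81 = 0  ⇒  m = (-42)² − 100·81 = -6336
m = -6336 < 0,  v_rel·d = -42 < 0  ⇒  outside

inside=no margin=-6336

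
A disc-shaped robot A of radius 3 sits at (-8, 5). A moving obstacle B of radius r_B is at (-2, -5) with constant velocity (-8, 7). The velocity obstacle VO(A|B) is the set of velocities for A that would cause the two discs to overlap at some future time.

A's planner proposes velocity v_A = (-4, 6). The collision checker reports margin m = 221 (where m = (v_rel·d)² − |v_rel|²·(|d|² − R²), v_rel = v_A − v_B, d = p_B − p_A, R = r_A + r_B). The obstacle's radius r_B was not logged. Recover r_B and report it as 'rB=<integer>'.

m = 221
d = (6, -10);  v_rel = (4, -1),  |v_rel|² = 17
v_rel×d = (4)·(-10) − (-1)·(6) = -34
since m = R²·17 − (-34)²:  R² = (1156 + 221) / 17 = 81
R = √81 = 9  ⇒  r_B = 9 − 3 = 6

rB=6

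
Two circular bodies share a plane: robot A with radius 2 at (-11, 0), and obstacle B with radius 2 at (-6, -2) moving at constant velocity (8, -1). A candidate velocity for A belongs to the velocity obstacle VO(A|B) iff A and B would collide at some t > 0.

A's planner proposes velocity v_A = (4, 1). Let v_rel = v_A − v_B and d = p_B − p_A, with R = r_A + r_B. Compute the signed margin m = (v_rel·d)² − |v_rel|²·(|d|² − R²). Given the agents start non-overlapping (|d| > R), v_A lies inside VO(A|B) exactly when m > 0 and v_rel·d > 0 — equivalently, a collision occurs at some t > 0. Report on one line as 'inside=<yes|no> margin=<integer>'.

d = (5, -2),  |d|² = 29;  R = 2+2 = 4,  c = 29−4² = 13
v_rel = (-4, 2),  |v_rel|² = 20;  v_rel·d = (-4)·(5) + (2)·(-2) = -24
20·t² + 48·t + 13 = 0  ⇒  m = (-24)² − 20·13 = 316
m = 316 > 0,  v_rel·d = -24 < 0  ⇒  outside

inside=no margin=316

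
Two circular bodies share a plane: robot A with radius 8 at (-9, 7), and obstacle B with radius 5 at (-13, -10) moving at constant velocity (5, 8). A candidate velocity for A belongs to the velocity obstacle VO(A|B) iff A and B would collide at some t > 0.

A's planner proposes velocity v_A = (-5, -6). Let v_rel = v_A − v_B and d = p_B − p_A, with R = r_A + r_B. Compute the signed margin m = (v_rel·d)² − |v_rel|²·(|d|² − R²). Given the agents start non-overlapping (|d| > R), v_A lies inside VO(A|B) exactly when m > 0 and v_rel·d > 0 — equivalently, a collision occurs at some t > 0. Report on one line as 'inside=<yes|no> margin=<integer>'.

d = (-4, -17),  |d|² = 305;  R = 8+5 = 13,  c = 305−13² = 136
v_rel = (-10, -14),  |v_rel|² = 296;  v_rel·d = (-10)·(-4) + (-14)·(-17) = 278
296·t² − 556·t + 136 = 0  ⇒  m = 278² − 296·136 = 37028
m = 37028 > 0,  v_rel·d = 278 > 0  ⇒  inside

inside=yes margin=37028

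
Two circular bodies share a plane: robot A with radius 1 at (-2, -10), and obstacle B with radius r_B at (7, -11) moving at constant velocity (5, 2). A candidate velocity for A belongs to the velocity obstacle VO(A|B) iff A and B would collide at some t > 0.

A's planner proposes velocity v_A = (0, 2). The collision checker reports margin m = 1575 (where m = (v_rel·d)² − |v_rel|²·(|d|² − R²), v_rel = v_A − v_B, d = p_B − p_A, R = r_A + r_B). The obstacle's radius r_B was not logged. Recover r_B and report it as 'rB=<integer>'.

m = 1575
d = (9, -1);  v_rel = (-5, 0),  |v_rel|² = 25
v_rel×d = (-5)·(-1) − (0)·(9) = 5
since m = R²·25 − 5²:  R² = (25 + 1575) / 25 = 64
R = √64 = 8  ⇒  r_B = 8 − 1 = 7

rB=7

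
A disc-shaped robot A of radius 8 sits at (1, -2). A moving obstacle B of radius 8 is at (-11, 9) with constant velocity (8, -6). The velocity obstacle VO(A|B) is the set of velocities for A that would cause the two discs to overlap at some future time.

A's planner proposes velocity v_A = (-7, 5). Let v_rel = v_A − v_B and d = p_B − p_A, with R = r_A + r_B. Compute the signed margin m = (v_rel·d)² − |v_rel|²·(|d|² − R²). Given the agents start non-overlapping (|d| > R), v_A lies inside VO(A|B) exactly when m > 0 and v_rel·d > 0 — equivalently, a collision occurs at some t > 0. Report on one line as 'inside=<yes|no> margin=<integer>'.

d = (-12, 11),  |d|² = 265;  R = 8+8 = 16,  c = 265−16² = 9
v_rel = (-15, 11),  |v_rel|² = 346;  v_rel·d = (-15)·(-12) + (11)·(11) = 301
346·t² − 602·t + 9 = 0  ⇒  m = 301² − 346·9 = 87487
m = 87487 > 0,  v_rel·d = 301 > 0  ⇒  inside

inside=yes margin=87487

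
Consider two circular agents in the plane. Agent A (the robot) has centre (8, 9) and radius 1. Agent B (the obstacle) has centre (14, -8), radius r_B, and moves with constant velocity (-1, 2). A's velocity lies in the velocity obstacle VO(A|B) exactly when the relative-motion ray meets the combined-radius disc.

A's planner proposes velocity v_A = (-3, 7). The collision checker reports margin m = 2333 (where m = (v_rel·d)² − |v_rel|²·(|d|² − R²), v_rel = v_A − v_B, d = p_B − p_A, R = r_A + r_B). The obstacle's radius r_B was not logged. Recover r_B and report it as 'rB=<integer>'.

m = 2333
d = (6, -17);  v_rel = (-2, 5),  |v_rel|² = 29
v_rel×d = (-2)·(-17) − (5)·(6) = 4
since m = R²·29 − 4²:  R² = (16 + 2333) / 29 = 81
R = √81 = 9  ⇒  r_B = 9 − 1 = 8

rB=8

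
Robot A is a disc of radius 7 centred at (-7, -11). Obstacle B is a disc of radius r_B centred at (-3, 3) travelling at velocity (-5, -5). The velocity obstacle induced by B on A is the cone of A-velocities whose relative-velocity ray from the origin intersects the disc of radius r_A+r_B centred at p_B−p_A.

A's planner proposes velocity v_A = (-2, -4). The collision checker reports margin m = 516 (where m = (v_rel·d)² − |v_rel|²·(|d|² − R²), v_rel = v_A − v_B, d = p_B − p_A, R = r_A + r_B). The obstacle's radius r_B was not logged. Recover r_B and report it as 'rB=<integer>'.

m = 516
d = (4, 14);  v_rel = (3, 1),  |v_rel|² = 10
v_rel×d = (3)·(14) − (1)·(4) = 38
since m = R²·10 − 38²:  R² = (1444 + 516) / 10 = 196
R = √196 = 14  ⇒  r_B = 14 − 7 = 7

rB=7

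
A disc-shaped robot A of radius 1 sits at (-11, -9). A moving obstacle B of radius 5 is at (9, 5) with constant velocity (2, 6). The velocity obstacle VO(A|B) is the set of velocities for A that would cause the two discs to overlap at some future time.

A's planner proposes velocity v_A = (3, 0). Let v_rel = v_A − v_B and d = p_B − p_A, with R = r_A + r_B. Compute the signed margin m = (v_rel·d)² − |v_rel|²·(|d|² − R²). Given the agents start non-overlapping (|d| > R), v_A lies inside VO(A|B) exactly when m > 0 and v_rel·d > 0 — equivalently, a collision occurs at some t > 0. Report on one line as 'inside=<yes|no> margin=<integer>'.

d = (20, 14),  |d|² = 596;  R = 1+5 = 6,  c = 596−6² = 560
v_rel = (1, -6),  |v_rel|² = 37;  v_rel·d = (1)·(20) + (-6)·(14) = -64
37·t² + 128·t + 560 = 0  ⇒  m = (-64)² − 37·560 = -16624
m = -16624 < 0,  v_rel·d = -64 < 0  ⇒  outside

inside=no margin=-16624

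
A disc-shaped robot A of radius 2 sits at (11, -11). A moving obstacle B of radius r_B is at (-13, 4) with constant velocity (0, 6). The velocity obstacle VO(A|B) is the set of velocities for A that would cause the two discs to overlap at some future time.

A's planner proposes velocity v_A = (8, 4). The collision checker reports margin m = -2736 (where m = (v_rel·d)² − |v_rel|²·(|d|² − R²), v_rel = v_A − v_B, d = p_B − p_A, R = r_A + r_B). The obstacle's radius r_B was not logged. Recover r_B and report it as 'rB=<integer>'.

m = -2736
d = (-24, 15);  v_rel = (8, -2),  |v_rel|² = 68
v_rel×d = (8)·(15) − (-2)·(-24) = 72
since m = R²·68 − 72²:  R² = (5184 + -2736) / 68 = 36
R = √36 = 6  ⇒  r_B = 6 − 2 = 4

rB=4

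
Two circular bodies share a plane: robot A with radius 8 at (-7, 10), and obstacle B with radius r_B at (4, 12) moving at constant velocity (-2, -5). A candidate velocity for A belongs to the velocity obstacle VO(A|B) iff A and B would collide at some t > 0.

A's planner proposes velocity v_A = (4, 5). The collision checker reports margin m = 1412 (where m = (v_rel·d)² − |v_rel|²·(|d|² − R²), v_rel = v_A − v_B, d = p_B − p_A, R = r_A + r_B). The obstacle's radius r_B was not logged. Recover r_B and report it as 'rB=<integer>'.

m = 1412
d = (11, 2);  v_rel = (6, 10),  |v_rel|² = 136
v_rel×d = (6)·(2) − (10)·(11) = -98
since m = R²·136 − (-98)²:  R² = (9604 + 1412) / 136 = 81
R = √81 = 9  ⇒  r_B = 9 − 8 = 1

rB=1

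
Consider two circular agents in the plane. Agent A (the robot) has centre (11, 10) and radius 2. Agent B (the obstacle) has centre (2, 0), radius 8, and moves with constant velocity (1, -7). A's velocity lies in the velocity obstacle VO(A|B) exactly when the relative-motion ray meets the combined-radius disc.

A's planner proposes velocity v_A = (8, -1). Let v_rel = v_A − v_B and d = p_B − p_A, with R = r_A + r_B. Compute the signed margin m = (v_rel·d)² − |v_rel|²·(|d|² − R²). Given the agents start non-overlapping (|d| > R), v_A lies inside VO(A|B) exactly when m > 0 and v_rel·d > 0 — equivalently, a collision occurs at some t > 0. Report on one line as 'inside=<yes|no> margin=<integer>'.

d = (-9, -10),  |d|² = 181;  R = 2+8 = 10,  c = 181−10² = 81
v_rel = (7, 6),  |v_rel|² = 85;  v_rel·d = (7)·(-9) + (6)·(-10) = -123
85·t² + 246·t + 81 = 0  ⇒  m = (-123)² − 85·81 = 8244
m = 8244 > 0,  v_rel·d = -123 < 0  ⇒  outside

inside=no margin=8244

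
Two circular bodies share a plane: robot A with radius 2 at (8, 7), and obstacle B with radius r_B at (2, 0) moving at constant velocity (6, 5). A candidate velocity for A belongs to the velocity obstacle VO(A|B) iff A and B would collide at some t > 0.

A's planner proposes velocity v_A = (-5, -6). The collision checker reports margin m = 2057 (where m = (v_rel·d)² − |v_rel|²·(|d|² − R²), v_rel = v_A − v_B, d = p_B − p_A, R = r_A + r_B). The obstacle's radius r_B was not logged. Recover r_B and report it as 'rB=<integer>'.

m = 2057
d = (-6, -7);  v_rel = (-11, -11),  |v_rel|² = 242
v_rel×d = (-11)·(-7) − (-11)·(-6) = 11
since m = R²·242 − 11²:  R² = (121 + 2057) / 242 = 9
R = √9 = 3  ⇒  r_B = 3 − 2 = 1

rB=1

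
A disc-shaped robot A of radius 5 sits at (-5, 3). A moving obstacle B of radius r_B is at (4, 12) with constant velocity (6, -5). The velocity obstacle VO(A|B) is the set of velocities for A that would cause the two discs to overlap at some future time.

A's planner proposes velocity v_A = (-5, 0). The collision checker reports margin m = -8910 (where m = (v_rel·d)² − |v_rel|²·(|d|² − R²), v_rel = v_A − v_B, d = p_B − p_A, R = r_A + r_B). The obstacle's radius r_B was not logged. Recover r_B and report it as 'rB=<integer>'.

m = -8910
d = (9, 9);  v_rel = (-11, 5),  |v_rel|² = 146
v_rel×d = (-11)·(9) − (5)·(9) = -144
since m = R²·146 − (-144)²:  R² = (20736 + -8910) / 146 = 81
R = √81 = 9  ⇒  r_B = 9 − 5 = 4

rB=4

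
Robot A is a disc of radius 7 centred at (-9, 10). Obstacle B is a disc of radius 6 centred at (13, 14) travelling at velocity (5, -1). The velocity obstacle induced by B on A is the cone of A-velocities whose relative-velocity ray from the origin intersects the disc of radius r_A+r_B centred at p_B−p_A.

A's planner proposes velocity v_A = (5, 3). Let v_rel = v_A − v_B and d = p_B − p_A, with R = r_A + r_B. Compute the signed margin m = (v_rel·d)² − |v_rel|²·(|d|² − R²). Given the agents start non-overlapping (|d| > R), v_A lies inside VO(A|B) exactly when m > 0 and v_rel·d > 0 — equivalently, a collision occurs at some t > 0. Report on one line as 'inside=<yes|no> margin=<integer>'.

d = (22, 4),  |d|² = 500;  R = 7+6 = 13,  c = 500−13² = 331
v_rel = (0, 4),  |v_rel|² = 16;  v_rel·d = (0)·(22) + (4)·(4) = 16
16·t² − 32·t + 331 = 0  ⇒  m = 16² − 16·331 = -5040
m = -5040 < 0,  v_rel·d = 16 > 0  ⇒  outside

inside=no margin=-5040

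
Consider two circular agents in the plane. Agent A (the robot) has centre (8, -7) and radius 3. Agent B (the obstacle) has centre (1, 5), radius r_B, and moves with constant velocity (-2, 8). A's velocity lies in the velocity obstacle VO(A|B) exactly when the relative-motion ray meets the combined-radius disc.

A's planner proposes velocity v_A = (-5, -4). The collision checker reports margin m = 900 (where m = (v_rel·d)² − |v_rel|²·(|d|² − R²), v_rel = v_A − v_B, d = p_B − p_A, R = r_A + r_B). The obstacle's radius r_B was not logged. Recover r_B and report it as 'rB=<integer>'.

m = 900
d = (-7, 12);  v_rel = (-3, -12),  |v_rel|² = 153
v_rel×d = (-3)·(12) − (-12)·(-7) = -120
since m = R²·153 − (-120)²:  R² = (14400 + 900) / 153 = 100
R = √100 = 10  ⇒  r_B = 10 − 3 = 7

rB=7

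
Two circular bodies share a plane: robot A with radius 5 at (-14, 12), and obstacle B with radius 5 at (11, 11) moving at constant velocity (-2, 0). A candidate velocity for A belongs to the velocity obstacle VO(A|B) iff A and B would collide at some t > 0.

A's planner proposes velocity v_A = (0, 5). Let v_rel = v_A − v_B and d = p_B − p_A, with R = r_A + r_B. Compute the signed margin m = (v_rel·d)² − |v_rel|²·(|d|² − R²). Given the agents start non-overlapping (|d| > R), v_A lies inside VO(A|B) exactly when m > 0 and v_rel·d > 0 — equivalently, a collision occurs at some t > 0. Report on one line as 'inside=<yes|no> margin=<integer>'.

d = (25, -1),  |d|² = 626;  R = 5+5 = 10,  c = 626−10² = 526
v_rel = (2, 5),  |v_rel|² = 29;  v_rel·d = (2)·(25) + (5)·(-1) = 45
29·t² − 90·t + 526 = 0  ⇒  m = 45² − 29·526 = -13229
m = -13229 < 0,  v_rel·d = 45 > 0  ⇒  outside

inside=no margin=-13229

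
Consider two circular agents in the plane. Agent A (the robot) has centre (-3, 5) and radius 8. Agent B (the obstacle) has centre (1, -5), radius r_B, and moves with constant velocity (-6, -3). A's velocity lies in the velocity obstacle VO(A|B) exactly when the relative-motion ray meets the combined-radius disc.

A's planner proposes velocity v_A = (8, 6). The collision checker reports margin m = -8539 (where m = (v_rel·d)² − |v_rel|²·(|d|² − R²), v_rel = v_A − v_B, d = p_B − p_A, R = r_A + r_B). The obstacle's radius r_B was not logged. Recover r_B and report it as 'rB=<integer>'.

m = -8539
d = (4, -10);  v_rel = (14, 9),  |v_rel|² = 277
v_rel×d = (14)·(-10) − (9)·(4) = -176
since m = R²·277 − (-176)²:  R² = (30976 + -8539) / 277 = 81
R = √81 = 9  ⇒  r_B = 9 − 8 = 1

rB=1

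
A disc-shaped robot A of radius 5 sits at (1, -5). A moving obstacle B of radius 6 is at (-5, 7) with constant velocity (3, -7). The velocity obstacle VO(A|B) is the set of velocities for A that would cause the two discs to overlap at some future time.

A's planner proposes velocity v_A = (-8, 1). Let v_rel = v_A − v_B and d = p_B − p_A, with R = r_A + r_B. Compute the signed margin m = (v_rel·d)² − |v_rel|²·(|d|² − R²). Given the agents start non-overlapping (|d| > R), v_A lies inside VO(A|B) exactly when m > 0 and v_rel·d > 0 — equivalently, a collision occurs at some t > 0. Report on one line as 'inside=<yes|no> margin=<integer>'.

d = (-6, 12),  |d|² = 180;  R = 5+6 = 11,  c = 180−11² = 59
v_rel = (-11, 8),  |v_rel|² = 185;  v_rel·d = (-11)·(-6) + (8)·(12) = 162
185·t² − 324·t + 59 = 0  ⇒  m = 162² − 185·59 = 15329
m = 15329 > 0,  v_rel·d = 162 > 0  ⇒  inside

inside=yes margin=15329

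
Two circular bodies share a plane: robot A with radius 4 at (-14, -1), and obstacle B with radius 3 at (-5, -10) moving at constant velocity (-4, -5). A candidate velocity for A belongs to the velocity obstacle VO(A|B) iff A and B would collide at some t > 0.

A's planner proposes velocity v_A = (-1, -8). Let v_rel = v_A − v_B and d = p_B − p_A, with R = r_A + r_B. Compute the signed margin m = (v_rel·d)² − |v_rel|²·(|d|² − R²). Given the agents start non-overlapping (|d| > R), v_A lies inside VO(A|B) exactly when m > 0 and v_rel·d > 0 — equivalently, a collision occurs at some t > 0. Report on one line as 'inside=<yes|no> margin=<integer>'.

d = (9, -9),  |d|² = 162;  R = 4+3 = 7,  c = 162−7² = 113
v_rel = (3, -3),  |v_rel|² = 18;  v_rel·d = (3)·(9) + (-3)·(-9) = 54
18·t² − 108·t + 113 = 0  ⇒  m = 54² − 18·113 = 882
m = 882 > 0,  v_rel·d = 54 > 0  ⇒  inside

inside=yes margin=882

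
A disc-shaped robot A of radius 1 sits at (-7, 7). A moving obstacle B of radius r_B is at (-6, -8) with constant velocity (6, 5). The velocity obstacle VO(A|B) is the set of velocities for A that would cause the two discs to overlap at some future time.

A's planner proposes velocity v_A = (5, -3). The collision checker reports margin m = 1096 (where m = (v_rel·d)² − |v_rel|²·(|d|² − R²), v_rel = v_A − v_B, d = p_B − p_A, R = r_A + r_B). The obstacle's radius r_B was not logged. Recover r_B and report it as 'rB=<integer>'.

m = 1096
d = (1, -15);  v_rel = (-1, -8),  |v_rel|² = 65
v_rel×d = (-1)·(-15) − (-8)·(1) = 23
since m = R²·65 − 23²:  R² = (529 + 1096) / 65 = 25
R = √25 = 5  ⇒  r_B = 5 − 1 = 4

rB=4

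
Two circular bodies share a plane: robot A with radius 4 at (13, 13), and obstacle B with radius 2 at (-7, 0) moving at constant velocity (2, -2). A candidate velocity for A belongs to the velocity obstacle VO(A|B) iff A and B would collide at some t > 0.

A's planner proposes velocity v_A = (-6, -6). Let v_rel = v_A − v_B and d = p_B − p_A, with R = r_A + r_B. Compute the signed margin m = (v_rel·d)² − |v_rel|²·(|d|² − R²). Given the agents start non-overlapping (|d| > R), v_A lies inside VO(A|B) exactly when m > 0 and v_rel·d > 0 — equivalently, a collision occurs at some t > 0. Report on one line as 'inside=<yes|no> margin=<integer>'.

d = (-20, -13),  |d|² = 569;  R = 4+2 = 6,  c = 569−6² = 533
v_rel = (-8, -4),  |v_rel|² = 80;  v_rel·d = (-8)·(-20) + (-4)·(-13) = 212
80·t² − 424·t + 533 = 0  ⇒  m = 212² − 80·533 = 2304
m = 2304 > 0,  v_rel·d = 212 > 0  ⇒  inside

inside=yes margin=2304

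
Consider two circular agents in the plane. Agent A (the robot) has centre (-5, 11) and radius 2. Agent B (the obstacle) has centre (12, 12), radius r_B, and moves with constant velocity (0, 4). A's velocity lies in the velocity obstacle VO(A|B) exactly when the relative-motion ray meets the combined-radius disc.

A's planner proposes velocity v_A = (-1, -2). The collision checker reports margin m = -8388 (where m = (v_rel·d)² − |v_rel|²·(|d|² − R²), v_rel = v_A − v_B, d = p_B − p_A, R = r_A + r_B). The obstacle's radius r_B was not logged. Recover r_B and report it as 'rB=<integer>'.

m = -8388
d = (17, 1);  v_rel = (-1, -6),  |v_rel|² = 37
v_rel×d = (-1)·(1) − (-6)·(17) = 101
since m = R²·37 − 101²:  R² = (10201 + -8388) / 37 = 49
R = √49 = 7  ⇒  r_B = 7 − 2 = 5

rB=5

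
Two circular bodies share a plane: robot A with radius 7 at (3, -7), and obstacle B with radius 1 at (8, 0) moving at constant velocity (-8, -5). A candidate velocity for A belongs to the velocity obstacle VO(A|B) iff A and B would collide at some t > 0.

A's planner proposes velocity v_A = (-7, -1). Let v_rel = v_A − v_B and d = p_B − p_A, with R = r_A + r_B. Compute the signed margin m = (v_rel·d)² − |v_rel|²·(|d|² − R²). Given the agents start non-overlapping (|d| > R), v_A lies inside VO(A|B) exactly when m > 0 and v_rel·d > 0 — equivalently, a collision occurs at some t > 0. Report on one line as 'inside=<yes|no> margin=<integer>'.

d = (5, 7),  |d|² = 74;  R = 7+1 = 8,  c = 74−8² = 10
v_rel = (1, 4),  |v_rel|² = 17;  v_rel·d = (1)·(5) + (4)·(7) = 33
17·t² − 66·t + 10 = 0  ⇒  m = 33² − 17·10 = 919
m = 919 > 0,  v_rel·d = 33 > 0  ⇒  inside

inside=yes margin=919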